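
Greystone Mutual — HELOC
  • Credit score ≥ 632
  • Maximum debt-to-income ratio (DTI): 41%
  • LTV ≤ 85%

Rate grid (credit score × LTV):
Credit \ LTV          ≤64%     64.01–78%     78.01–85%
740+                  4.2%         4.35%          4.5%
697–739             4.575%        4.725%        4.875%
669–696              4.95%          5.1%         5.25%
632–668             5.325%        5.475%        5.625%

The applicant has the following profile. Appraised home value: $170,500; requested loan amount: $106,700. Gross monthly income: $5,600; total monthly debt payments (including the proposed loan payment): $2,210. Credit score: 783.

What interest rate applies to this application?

4.2%

Credit score 783 ≥ 632; DTI = 2,210/5,600 = 39.5% ≤ 41%
Loan-to-value = 106,700/170,500 = 62.6% — pass (85% max)
Score 783 is in the 740+ band; LTV 62.6% is in the ≤64% band → 4.2%.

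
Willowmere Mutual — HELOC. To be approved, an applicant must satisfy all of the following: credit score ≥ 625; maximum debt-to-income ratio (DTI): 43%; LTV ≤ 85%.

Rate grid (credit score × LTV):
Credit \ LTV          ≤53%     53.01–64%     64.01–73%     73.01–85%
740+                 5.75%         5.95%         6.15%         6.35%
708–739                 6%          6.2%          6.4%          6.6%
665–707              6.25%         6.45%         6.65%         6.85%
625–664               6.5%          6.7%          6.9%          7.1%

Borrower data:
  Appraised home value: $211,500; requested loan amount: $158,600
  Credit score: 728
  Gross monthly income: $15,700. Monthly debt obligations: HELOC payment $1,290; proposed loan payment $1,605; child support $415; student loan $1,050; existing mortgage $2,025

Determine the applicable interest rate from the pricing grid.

6.6%

Credit score 728 ≥ 625; Total monthly debts = (1,290 + 1,605 + 415 + 1,050 + 2,025) = 6,385. DTI: 6,385 ÷ 15,700 = 40.7%, within the 43% cap
Loan-to-value = 158,600/211,500 = 75% — pass (85% max)
Score 728 is in the 708–739 band; LTV 75% is in the 73.01–85% band → 6.6%.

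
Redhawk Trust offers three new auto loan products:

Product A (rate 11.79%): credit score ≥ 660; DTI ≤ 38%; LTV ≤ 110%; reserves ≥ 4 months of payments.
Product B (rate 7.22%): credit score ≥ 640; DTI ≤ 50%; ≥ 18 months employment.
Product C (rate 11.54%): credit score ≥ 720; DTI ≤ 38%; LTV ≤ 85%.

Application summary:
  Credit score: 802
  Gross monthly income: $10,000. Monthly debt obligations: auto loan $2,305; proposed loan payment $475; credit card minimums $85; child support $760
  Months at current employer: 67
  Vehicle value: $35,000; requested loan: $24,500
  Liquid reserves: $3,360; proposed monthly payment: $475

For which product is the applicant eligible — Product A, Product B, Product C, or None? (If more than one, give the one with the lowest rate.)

Total debts = (2,305 + 475 + 85 + 760) = 3,625; DTI = 3,625/10,000 = 36.2%.
LTV = 24,500/35,000 = 70%.
Reserves = 3,360/475 = 7.1 months.
Product A: score 802 ≥ 660; DTI 36.2% ≤ 38%; LTV 70% ≤ 110%; reserves 7.1 ≥ 4 mo → qualifies.
Product B: score 802 ≥ 640; DTI 36.2% ≤ 50%; employment 67 ≥ 18 mo → qualifies.
Product C: score 802 ≥ 720; DTI 36.2% ≤ 38%; LTV 70% ≤ 85% → qualifies.
Qualifying: Product A, Product B, Product C. Lowest rate is 7.22% → Product B.

Product B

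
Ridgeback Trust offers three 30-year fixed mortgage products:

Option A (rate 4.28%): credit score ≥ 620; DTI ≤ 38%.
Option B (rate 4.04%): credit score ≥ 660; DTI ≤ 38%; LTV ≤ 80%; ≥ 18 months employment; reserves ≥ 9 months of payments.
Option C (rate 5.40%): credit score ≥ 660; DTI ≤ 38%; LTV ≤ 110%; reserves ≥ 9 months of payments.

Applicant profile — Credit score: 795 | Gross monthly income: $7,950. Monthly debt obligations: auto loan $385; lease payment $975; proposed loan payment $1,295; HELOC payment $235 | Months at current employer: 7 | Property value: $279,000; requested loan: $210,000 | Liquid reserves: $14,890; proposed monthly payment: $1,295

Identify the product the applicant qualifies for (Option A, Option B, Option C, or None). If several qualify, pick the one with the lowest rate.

Option A

Total debts = (385 + 975 + 1,295 + 235) = 2,890; DTI = 2,890/7,950 = 36.4%.
LTV = 210,000/279,000 = 75.3%.
Reserves = 14,890/1,295 = 11.5 months.
Option A: score 795 ≥ 620; DTI 36.4% ≤ 38% → qualifies.
Option B: score 795 ≥ 660; DTI 36.4% ≤ 38%; LTV 75.3% ≤ 80%; employment 7 < 18 mo; reserves 11.5 ≥ 9 mo → does not qualify.
Option C: score 795 ≥ 660; DTI 36.4% ≤ 38%; LTV 75.3% ≤ 110%; reserves 11.5 ≥ 9 mo → qualifies.
Qualifying: Option A, Option C. Lowest rate is 4.28% → Option A.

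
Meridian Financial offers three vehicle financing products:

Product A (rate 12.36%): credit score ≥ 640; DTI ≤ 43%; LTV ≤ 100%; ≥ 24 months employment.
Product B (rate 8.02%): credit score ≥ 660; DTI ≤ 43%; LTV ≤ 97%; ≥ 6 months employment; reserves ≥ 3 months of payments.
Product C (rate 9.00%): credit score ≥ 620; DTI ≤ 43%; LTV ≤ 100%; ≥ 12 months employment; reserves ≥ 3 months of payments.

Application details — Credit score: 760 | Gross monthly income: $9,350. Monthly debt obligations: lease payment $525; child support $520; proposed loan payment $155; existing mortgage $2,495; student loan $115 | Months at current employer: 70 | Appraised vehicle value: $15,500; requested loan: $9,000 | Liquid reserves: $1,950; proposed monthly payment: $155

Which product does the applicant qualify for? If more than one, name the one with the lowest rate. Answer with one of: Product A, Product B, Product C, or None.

Product B

Total debts = (525 + 520 + 155 + 2,495 + 115) = 3,810; DTI = 3,810/9,350 = 40.7%.
LTV = 9,000/15,500 = 58.1%.
Reserves = 1,950/155 = 12.6 months.
Product A: score 760 ≥ 640; DTI 40.7% ≤ 43%; LTV 58.1% ≤ 100%; employment 70 ≥ 24 mo → qualifies.
Product B: score 760 ≥ 660; DTI 40.7% ≤ 43%; LTV 58.1% ≤ 97%; employment 70 ≥ 6 mo; reserves 12.6 ≥ 3 mo → qualifies.
Product C: score 760 ≥ 620; DTI 40.7% ≤ 43%; LTV 58.1% ≤ 100%; employment 70 ≥ 12 mo; reserves 12.6 ≥ 3 mo → qualifies.
Qualifying: Product A, Product B, Product C. Lowest rate is 8.02% → Product B.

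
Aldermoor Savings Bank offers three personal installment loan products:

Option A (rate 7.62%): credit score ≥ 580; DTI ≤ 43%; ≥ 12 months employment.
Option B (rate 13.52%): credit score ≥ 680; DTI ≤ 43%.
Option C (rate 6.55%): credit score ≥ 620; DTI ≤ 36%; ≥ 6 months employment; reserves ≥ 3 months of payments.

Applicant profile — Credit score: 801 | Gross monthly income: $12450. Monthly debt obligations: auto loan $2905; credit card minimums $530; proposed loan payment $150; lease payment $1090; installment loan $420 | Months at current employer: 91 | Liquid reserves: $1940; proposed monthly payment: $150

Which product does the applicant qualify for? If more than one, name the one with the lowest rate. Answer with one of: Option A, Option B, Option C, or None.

Total debts = (2,905 + 530 + 150 + 1,090 + 420) = 5,095; DTI = 5,095/12,450 = 40.9%.
Reserves = 1,940/150 = 12.9 months.
Option A: score 801 ≥ 580; DTI 40.9% ≤ 43%; employment 91 ≥ 12 mo → qualifies.
Option B: score 801 ≥ 680; DTI 40.9% ≤ 43% → qualifies.
Option C: score 801 ≥ 620; DTI 40.9% > 36%; employment 91 ≥ 6 mo; reserves 12.9 ≥ 3 mo → does not qualify.
Qualifying: Option A, Option B. Lowest rate is 7.62% → Option A.

Option A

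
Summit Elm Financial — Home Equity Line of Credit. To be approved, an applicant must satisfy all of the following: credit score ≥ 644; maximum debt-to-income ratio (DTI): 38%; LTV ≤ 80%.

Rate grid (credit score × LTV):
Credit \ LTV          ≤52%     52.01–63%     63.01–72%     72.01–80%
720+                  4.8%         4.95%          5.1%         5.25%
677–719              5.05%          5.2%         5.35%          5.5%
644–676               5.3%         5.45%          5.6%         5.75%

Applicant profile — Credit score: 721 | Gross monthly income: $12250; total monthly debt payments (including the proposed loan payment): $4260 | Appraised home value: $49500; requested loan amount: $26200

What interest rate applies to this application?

4.95%

Credit score 721 ≥ 644; DTI = 4,260/12,250 = 34.8% ≤ 38%
Loan-to-value = 26,200/49,500 = 52.9% — pass (80% max)
Row: 721 falls in 720+. Column: 52.9% falls in 52.01–63%. Rate = 4.95%.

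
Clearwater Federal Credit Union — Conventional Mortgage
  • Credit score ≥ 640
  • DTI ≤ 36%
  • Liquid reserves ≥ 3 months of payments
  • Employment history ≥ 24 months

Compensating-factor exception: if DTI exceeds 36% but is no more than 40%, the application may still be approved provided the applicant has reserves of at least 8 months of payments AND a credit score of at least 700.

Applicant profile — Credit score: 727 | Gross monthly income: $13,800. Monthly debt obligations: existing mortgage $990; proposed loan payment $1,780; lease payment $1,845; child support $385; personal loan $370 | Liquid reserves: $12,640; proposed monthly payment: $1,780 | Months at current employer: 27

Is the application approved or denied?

Denied

Credit score 727 ≥ 640 (meets base)
Total debts = (990 + 1,780 + 1,845 + 385 + 370) = 5,370. DTI = 5,370/13,800 = 38.9% > 36% — standard DTI limit exceeded.
Reserves = 12,640/1,780 = 7.1 months ≥ 3
Employment 27 ≥ 24 months
38.9% falls in the override range (36%–40%), so the compensating-factor test applies.
Override check — reserves: 7.1 mo (short of 8); score: 727 (ok).
Compensating-factor requirement not fully met.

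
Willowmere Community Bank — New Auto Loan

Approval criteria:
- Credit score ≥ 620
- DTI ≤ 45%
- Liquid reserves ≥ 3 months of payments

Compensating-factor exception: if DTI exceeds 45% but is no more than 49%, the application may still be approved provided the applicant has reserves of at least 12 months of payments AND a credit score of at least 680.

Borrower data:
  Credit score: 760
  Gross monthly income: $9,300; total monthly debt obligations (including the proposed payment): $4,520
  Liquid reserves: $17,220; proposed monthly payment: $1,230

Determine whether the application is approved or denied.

Credit score 760 ≥ 620 (meets base)
DTI: 4,520 ÷ 9,300 = 48.6%, over the 45% base limit.
Reserves: 17,220 ÷ 1,230 = 14.0 months (meets 3-month minimum)
DTI 48.6% is within the 45%–49% exception band; checking compensating factors.
Override check — reserves: 14.0 mo (ok); score: 760 (ok).
Both compensating conditions met → exception applies.

Approved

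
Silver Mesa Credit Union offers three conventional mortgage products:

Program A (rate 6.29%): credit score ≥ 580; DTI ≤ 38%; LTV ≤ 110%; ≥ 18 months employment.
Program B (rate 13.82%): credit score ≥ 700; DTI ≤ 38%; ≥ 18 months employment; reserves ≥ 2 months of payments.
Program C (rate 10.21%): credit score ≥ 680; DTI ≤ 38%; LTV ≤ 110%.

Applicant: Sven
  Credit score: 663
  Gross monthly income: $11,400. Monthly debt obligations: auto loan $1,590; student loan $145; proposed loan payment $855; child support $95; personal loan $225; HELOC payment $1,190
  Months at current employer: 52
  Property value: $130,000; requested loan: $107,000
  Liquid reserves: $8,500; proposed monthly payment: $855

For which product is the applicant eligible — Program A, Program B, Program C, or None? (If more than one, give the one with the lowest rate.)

Program A

Total debts = (1,590 + 145 + 855 + 95 + 225 + 1,190) = 4,100; DTI = 4,100/11,400 = 36%.
LTV = 107,000/130,000 = 82.3%.
Reserves = 8,500/855 = 9.9 months.
Program A: score 663 ≥ 580; DTI 36% ≤ 38%; LTV 82.3% ≤ 110%; employment 52 ≥ 18 mo → qualifies.
Program B: score 663 < 700; DTI 36% ≤ 38%; employment 52 ≥ 18 mo; reserves 9.9 ≥ 2 mo → does not qualify.
Program C: score 663 < 680; DTI 36% ≤ 38%; LTV 82.3% ≤ 110% → does not qualify.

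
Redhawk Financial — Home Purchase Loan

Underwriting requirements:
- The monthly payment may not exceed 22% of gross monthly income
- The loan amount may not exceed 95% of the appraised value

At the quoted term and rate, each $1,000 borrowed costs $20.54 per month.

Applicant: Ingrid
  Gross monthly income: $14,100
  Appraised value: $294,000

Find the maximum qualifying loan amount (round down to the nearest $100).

$151,000

Payment cap: 22% × $14,100 = $3,102/month.
At $20.54 per $1,000, that supports 3,102/20.54 × 1,000 ≈ $151,022 → $151,000.
LTV cap: 95% × $294,000 = $279,300 → $279,300.
Binding constraint: payment-to-income.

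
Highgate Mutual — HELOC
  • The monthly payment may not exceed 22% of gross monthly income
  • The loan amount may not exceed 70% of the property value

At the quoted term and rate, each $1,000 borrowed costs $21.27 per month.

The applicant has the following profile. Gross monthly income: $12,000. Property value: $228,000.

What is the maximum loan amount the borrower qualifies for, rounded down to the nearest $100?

Payment cap: 22% × $12,000 = $2,640/month.
At $21.27 per $1,000, that supports 2,640/21.27 × 1,000 ≈ $124,118 → $124,100.
LTV cap: 70% × $228,000 = $159,600 → $159,600.
Binding constraint: payment-to-income.

$124,100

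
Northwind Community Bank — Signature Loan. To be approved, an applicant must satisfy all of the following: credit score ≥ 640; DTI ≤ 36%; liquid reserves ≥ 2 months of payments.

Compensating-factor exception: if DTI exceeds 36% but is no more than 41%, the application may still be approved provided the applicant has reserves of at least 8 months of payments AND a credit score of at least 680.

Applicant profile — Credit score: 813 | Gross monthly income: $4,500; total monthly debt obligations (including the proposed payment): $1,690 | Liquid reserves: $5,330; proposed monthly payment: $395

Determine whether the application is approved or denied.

Approved

Credit score 813 ≥ 640 (meets base)
DTI = 1,690/4,500 = 37.6% > 36% — standard DTI limit exceeded.
Reserves: 5,330 ÷ 395 = 13.5 months (meets 2-month minimum)
DTI 37.6% is within the 36%–41% exception band; checking compensating factors.
Override check — reserves: 13.5 mo (ok); score: 813 (ok).
Both compensating conditions met → exception applies.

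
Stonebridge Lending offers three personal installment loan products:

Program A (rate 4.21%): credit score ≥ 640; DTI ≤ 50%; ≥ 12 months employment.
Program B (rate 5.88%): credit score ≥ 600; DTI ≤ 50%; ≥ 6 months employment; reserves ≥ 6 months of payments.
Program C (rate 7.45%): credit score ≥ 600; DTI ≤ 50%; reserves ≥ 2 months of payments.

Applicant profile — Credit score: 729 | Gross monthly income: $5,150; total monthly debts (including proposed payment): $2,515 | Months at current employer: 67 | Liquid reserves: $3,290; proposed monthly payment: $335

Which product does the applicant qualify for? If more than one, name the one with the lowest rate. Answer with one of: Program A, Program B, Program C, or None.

Program A

DTI = 2,515/5,150 = 48.8%.
Reserves = 3,290/335 = 9.8 months.
Program A: score 729 ≥ 640; DTI 48.8% ≤ 50%; employment 67 ≥ 12 mo → qualifies.
Program B: score 729 ≥ 600; DTI 48.8% ≤ 50%; employment 67 ≥ 6 mo; reserves 9.8 ≥ 6 mo → qualifies.
Program C: score 729 ≥ 600; DTI 48.8% ≤ 50%; reserves 9.8 ≥ 2 mo → qualifies.
Qualifying: Program A, Program B, Program C. Lowest rate is 4.21% → Program A.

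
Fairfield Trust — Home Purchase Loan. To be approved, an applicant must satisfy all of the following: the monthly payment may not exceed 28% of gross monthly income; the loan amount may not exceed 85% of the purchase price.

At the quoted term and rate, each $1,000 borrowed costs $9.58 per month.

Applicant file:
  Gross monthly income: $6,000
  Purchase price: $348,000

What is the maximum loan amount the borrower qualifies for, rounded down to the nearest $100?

$175,300

Payment cap: 28% × $6,000 = $1,680/month.
At $9.58 per $1,000, that supports 1,680/9.58 × 1,000 ≈ $175,365 → $175,300.
LTV cap: 85% × $348,000 = $295,800 → $295,800.
Binding constraint: payment-to-income.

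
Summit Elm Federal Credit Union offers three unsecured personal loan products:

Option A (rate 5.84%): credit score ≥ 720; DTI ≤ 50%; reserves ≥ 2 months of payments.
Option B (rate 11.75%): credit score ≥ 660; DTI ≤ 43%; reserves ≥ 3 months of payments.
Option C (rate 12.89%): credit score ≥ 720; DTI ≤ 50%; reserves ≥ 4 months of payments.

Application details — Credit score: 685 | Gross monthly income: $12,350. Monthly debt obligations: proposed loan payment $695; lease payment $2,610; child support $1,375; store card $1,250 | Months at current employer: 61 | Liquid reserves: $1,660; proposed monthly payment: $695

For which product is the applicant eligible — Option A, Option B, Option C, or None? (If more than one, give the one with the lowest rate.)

None

Total debts = (695 + 2,610 + 1,375 + 1,250) = 5,930; DTI = 5,930/12,350 = 48%.
Reserves = 1,660/695 = 2.4 months.
Option A: score 685 < 720; DTI 48% ≤ 50%; reserves 2.4 ≥ 2 mo → does not qualify.
Option B: score 685 ≥ 660; DTI 48% > 43%; reserves 2.4 < 3 mo → does not qualify.
Option C: score 685 < 720; DTI 48% ≤ 50%; reserves 2.4 < 4 mo → does not qualify.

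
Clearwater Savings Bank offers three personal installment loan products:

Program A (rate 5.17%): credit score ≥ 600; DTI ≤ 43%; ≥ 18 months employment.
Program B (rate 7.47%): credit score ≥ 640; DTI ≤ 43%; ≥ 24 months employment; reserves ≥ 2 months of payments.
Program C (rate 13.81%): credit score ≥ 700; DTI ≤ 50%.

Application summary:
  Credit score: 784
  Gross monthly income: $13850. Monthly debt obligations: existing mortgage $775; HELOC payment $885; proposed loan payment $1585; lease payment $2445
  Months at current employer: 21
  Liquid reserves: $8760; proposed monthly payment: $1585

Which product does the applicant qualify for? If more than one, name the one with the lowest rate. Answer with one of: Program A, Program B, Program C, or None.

Program A

Total debts = (775 + 885 + 1,585 + 2,445) = 5,690; DTI = 5,690/13,850 = 41.1%.
Reserves = 8,760/1,585 = 5.5 months.
Program A: score 784 ≥ 600; DTI 41.1% ≤ 43%; employment 21 ≥ 18 mo → qualifies.
Program B: score 784 ≥ 640; DTI 41.1% ≤ 43%; employment 21 < 24 mo; reserves 5.5 ≥ 2 mo → does not qualify.
Program C: score 784 ≥ 700; DTI 41.1% ≤ 50% → qualifies.
Qualifying: Program A, Program C. Lowest rate is 5.17% → Program A.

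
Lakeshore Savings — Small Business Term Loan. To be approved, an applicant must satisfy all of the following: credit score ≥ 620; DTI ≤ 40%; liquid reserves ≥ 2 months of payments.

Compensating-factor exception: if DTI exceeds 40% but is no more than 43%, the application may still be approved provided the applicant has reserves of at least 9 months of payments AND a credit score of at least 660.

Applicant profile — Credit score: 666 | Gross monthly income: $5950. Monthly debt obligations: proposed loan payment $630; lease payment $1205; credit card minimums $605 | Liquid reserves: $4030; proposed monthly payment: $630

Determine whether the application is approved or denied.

Denied

Credit score 666 ≥ 620 (meets base)
Total debts = (630 + 1,205 + 605) = 2,440. DTI = 2,440/5,950 = 41% > 40% — standard DTI limit exceeded.
Reserves = 4,030/630 = 6.4 months ≥ 2
DTI 41% is within the 40%–43% exception band; checking compensating factors.
Reserves 6.4 < 9 months; credit score 666 ≥ 660.
Override conditions not both satisfied; exception does not apply.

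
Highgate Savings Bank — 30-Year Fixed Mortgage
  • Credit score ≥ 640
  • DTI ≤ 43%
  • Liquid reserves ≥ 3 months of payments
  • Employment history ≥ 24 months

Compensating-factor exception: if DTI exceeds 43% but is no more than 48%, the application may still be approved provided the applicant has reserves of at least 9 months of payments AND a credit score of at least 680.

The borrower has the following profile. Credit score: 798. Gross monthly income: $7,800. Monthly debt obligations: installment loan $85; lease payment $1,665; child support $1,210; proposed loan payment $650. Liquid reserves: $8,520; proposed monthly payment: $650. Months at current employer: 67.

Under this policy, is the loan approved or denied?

Approved

Credit score 798 ≥ 640 (meets base)
Total debts = (85 + 1,665 + 1,210 + 650) = 3,610. DTI = 3,610/7,800 = 46.3% > 43% — standard DTI limit exceeded.
Reserves: 8,520 ÷ 650 = 13.1 months (meets 3-month minimum)
Employment 67 ≥ 24 months
DTI 46.3% is within the 43%–48% exception band; checking compensating factors.
Reserves 13.1 ≥ 9 months; credit score 798 ≥ 680.
Both override conditions satisfied; DTI exception granted.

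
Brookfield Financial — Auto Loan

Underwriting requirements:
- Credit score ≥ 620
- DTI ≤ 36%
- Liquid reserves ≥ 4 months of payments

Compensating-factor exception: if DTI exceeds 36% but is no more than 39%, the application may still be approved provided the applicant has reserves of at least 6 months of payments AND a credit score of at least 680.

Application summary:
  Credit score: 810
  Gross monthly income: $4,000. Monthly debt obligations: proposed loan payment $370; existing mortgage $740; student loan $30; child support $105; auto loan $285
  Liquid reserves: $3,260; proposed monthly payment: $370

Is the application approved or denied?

Approved

Credit score 810 ≥ 620 (meets base)
Total debts = (370 + 740 + 30 + 105 + 285) = 1,530. DTI: 1,530 ÷ 4,000 = 38.2%, over the 36% base limit.
Reserves: 3,260 ÷ 370 = 8.8 months (meets 4-month minimum)
DTI 38.2% is within the 36%–39% exception band; checking compensating factors.
Reserves 8.8 ≥ 6 months; credit score 810 ≥ 680.
Both compensating conditions met → exception applies.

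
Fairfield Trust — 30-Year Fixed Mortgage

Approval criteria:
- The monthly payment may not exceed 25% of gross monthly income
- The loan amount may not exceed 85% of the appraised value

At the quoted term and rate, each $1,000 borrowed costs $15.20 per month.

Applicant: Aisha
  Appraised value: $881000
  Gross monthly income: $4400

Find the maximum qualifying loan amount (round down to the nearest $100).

Payment cap: 25% × $4,400 = $1,100/month.
At $15.20 per $1,000, that supports 1,100/15.20 × 1,000 ≈ $72,368 → $72,300.
LTV cap: 85% × $881,000 = $748,850 → $748,800.
Binding constraint: payment-to-income.

$72,300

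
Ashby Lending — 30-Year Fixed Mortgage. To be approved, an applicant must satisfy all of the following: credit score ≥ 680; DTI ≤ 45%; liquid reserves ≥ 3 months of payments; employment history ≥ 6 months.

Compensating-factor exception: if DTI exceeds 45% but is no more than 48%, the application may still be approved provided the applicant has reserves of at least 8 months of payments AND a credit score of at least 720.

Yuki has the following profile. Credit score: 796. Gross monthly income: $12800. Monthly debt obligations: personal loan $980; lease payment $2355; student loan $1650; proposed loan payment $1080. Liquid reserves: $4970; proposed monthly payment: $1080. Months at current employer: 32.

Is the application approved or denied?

Credit score 796 ≥ 680 (meets base)
Total debts = (980 + 2,355 + 1,650 + 1,080) = 6,065. DTI = 6,065/12,800 = 47.4% > 45% — standard DTI limit exceeded.
Reserves = 4,970/1,080 = 4.6 months ≥ 3
Employment 32 ≥ 6 months
47.4% falls in the override range (45%–48%), so the compensating-factor test applies.
Reserves 4.6 < 8 months; credit score 796 ≥ 720.
Override conditions not both satisfied; exception does not apply.

Denied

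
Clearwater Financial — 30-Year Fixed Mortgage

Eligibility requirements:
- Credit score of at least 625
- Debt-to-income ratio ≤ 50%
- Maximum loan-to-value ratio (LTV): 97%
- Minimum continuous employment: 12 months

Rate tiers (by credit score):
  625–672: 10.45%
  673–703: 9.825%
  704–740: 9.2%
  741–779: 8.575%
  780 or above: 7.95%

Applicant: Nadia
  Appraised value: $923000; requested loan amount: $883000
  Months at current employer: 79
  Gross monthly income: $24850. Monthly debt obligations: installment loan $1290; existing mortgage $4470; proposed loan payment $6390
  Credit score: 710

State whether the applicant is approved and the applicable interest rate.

Approved at 9.2%

Credit score 710 ≥ 625 (meets minimum)
LTV: 883,000 ÷ 923,000 = 95.7%, within 97% cap
Total monthly debts = (1,290 + 4,470 + 6,390) = 12,150. DTI: 12,150 ÷ 24,850 = 48.9%, within the 50% cap
Employment 79 ≥ 12 months
All requirements met. Score 710 falls in the 704–740 tier → 9.2%.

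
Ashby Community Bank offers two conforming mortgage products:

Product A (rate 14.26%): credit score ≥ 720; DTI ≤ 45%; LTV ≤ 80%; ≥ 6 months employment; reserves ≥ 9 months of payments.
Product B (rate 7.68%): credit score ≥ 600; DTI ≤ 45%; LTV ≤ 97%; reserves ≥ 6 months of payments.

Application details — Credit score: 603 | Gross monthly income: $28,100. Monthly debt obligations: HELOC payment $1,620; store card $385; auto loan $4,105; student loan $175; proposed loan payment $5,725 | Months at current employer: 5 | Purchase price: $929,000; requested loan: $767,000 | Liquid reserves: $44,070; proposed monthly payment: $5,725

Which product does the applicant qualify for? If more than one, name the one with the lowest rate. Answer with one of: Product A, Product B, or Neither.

Product B

Total debts = (1,620 + 385 + 4,105 + 175 + 5,725) = 12,010; DTI = 12,010/28,100 = 42.7%.
LTV = 767,000/929,000 = 82.6%.
Reserves = 44,070/5,725 = 7.7 months.
Product A: score 603 < 720; DTI 42.7% ≤ 45%; LTV 82.6% > 80%; employment 5 < 6 mo; reserves 7.7 < 9 mo → does not qualify.
Product B: score 603 ≥ 600; DTI 42.7% ≤ 45%; LTV 82.6% ≤ 97%; reserves 7.7 ≥ 6 mo → qualifies.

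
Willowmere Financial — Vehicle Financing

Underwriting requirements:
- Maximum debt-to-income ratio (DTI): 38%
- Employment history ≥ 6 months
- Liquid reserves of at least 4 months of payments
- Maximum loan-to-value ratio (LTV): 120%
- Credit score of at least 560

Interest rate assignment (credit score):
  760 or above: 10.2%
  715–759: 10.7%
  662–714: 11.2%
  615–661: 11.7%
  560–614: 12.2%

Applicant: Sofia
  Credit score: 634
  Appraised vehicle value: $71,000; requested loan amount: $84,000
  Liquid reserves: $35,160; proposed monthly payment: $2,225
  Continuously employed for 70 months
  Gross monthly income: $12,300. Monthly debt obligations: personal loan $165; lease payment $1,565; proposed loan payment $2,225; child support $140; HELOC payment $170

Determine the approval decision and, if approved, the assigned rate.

Approved at 11.7%

Credit score 634 ≥ 560 (meets minimum)
Total monthly debts = (165 + 1,565 + 2,225 + 140 + 170) = 4,265. DTI = 4,265/12,300 = 34.7% ≤ 38%
Liquid reserves cover 35,160/2,225 = 15.8 months — ≥ 4 required
LTV: 84,000 ÷ 71,000 = 118.3%, within 120% cap
Employment 70 ≥ 6 months
All requirements met. Score 634 falls in the 615–661 tier → 11.7%.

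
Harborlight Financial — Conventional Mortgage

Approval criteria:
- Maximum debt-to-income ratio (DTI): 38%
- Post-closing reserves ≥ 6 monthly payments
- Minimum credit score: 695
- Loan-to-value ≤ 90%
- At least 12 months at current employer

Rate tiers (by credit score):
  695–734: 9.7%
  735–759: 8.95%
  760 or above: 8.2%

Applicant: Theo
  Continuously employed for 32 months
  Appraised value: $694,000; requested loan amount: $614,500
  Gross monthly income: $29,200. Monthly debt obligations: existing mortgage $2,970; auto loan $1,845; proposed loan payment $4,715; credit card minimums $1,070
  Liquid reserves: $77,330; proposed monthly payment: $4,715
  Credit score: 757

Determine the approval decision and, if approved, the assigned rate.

Approved at 8.95%

Credit score 757 ≥ 695 (meets minimum)
Loan-to-value = 614,500/694,000 = 88.5% — pass (90% max)
Employment 32 ≥ 12 months
Liquid reserves cover 77,330/4,715 = 16.4 months — ≥ 6 required
Total monthly debts = (2,970 + 1,845 + 4,715 + 1,070) = 10,600. DTI: 10,600 ÷ 29,200 = 36.3%, within the 38% cap
All requirements met. Score 757 falls in the 735–759 tier → 8.95%.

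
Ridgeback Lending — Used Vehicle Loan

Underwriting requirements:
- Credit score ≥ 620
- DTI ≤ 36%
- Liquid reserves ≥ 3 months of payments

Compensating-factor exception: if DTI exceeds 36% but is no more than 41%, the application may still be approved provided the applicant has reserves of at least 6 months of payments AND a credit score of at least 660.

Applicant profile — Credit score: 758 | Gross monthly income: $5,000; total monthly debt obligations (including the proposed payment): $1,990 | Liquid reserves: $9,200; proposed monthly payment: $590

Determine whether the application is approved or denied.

Approved

Credit score 758 ≥ 620 (meets base)
DTI: 1,990 ÷ 5,000 = 39.8%, over the 36% base limit.
Reserves = 9,200/590 = 15.6 months ≥ 3
DTI 39.8% is within the 36%–41% exception band; checking compensating factors.
Override check — reserves: 15.6 mo (ok); score: 758 (ok).
Both compensating conditions met → exception applies.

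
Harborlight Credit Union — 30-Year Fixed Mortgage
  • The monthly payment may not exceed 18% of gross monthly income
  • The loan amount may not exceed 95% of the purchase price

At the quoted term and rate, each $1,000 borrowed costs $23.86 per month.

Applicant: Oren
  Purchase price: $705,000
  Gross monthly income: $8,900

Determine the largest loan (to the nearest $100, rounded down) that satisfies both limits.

$67,100

Payment cap: 18% × $8,900 = $1,602/month.
At $23.86 per $1,000, that supports 1,602/23.86 × 1,000 ≈ $67,141 → $67,100.
LTV cap: 95% × $705,000 = $669,750 → $669,700.
Binding constraint: payment-to-income.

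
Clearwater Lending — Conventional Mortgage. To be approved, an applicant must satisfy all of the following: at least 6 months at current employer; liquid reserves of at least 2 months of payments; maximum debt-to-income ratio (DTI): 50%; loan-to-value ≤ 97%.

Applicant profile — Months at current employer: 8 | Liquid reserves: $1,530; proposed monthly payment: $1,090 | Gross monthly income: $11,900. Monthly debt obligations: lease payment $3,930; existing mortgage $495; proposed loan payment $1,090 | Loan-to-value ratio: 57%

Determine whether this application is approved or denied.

Denied

Employment 8 ≥ 6 months
Liquid reserves cover 1,530/1,090 = 1.4 months — < 2 required
Total monthly debts = (3,930 + 495 + 1,090) = 5,515. Debt-to-income = 5,515/11,900 = 46.3% — meets 50% limit
LTV 57% ≤ 97%
Fails on reserves.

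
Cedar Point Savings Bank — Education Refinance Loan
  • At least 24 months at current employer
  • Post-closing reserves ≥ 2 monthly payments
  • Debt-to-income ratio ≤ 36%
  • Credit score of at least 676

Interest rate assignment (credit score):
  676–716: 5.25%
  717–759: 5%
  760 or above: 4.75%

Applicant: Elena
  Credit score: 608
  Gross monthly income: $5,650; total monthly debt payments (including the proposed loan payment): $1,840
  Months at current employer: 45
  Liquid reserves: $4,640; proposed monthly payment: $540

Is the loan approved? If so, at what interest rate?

Credit score 608 < 676 (below minimum)
DTI = 1,840/5,650 = 32.6% ≤ 36%
Reserves = 4,640/540 = 8.6 months ≥ 2
Employment 45 ≥ 24 months
Not all requirements met → denied.

Denied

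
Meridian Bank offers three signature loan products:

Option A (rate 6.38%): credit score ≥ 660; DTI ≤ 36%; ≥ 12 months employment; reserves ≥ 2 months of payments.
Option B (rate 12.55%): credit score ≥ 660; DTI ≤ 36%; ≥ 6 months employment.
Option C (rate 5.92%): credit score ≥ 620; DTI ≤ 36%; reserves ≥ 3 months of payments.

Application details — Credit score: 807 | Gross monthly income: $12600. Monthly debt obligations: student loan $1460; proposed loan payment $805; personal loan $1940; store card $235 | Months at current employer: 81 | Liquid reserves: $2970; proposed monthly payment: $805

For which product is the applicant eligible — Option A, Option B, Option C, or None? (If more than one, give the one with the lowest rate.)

Total debts = (1,460 + 805 + 1,940 + 235) = 4,440; DTI = 4,440/12,600 = 35.2%.
Reserves = 2,970/805 = 3.7 months.
Option A: score 807 ≥ 660; DTI 35.2% ≤ 36%; employment 81 ≥ 12 mo; reserves 3.7 ≥ 2 mo → qualifies.
Option B: score 807 ≥ 660; DTI 35.2% ≤ 36%; employment 81 ≥ 6 mo → qualifies.
Option C: score 807 ≥ 620; DTI 35.2% ≤ 36%; reserves 3.7 ≥ 3 mo → qualifies.
Qualifying: Option A, Option B, Option C. Lowest rate is 5.92% → Option C.

Option C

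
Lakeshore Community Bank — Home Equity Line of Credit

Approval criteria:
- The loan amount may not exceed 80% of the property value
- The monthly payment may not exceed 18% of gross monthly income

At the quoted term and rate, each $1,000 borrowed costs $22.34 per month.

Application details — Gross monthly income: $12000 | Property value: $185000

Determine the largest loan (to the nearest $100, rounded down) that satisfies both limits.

$96,600

Payment cap: 18% × $12,000 = $2,160/month.
At $22.34 per $1,000, that supports 2,160/22.34 × 1,000 ≈ $96,687 → $96,600.
LTV cap: 80% × $185,000 = $148,000 → $148,000.
Binding constraint: payment-to-income.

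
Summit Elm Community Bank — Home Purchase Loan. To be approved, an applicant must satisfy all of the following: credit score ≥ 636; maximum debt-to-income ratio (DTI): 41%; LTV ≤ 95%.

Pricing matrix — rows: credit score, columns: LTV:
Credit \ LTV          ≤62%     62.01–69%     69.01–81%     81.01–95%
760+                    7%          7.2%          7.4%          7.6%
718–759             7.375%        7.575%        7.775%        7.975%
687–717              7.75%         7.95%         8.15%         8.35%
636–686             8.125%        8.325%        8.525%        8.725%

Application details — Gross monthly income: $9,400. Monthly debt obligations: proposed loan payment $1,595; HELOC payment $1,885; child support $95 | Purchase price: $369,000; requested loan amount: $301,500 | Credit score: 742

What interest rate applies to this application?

7.975%

Credit score 742 ≥ 636; Total monthly debts = (1,595 + 1,885 + 95) = 3,575. DTI: 3,575 ÷ 9,400 = 38%, within the 41% cap
Loan-to-value = 301,500/369,000 = 81.7% — pass (95% max)
Row: 742 falls in 718–759. Column: 81.7% falls in 81.01–95%. Rate = 7.975%.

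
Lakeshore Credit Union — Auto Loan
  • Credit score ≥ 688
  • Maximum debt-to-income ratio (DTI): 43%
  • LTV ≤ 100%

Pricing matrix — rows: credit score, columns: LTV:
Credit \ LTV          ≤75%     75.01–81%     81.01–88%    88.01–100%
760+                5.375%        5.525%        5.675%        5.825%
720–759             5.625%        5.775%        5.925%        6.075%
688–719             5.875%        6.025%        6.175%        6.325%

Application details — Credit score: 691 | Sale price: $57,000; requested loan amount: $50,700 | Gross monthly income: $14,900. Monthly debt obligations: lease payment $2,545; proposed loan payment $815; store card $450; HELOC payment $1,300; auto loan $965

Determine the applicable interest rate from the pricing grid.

6.325%

Credit score 691 ≥ 688; Total monthly debts = (2,545 + 815 + 450 + 1,300 + 965) = 6,075. DTI = 6,075/14,900 = 40.8% ≤ 43%
Loan-to-value = 50,700/57,000 = 88.9% — pass (100% max)
Score 691 is in the 688–719 band; LTV 88.9% is in the 88.01–100% band → 6.325%.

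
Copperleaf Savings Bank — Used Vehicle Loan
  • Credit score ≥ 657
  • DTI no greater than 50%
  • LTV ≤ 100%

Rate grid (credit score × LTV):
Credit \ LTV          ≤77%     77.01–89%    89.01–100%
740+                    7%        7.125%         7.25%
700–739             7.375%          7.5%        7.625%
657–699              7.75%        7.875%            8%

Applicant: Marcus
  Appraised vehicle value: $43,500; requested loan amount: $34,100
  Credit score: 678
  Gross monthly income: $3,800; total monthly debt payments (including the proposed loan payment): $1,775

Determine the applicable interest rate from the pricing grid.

7.875%

Credit score 678 ≥ 657; Debt-to-income = 1,775/3,800 = 46.7% — meets 50% limit
LTV = 34,100/43,500 = 78.4% ≤ 100%
Credit 678 → row 657–699; LTV 78.4% → column 77.01–89%. Grid cell → 7.875%.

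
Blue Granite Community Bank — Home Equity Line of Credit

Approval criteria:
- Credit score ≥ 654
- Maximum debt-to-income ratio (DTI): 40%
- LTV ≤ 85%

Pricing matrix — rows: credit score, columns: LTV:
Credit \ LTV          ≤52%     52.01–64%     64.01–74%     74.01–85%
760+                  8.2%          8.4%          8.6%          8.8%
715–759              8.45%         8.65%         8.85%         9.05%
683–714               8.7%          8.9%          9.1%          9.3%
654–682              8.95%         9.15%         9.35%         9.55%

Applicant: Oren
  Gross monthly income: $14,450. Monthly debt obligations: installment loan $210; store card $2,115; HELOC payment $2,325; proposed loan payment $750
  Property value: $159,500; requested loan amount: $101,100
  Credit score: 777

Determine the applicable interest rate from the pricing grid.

8.4%

Credit score 777 ≥ 654; Total monthly debts = (210 + 2,115 + 2,325 + 750) = 5,400. DTI: 5,400 ÷ 14,450 = 37.4%, within the 40% cap
LTV: 101,100 ÷ 159,500 = 63.4%, within 85% cap
Credit 777 → row 760+; LTV 63.4% → column 52.01–64%. Grid cell → 8.4%.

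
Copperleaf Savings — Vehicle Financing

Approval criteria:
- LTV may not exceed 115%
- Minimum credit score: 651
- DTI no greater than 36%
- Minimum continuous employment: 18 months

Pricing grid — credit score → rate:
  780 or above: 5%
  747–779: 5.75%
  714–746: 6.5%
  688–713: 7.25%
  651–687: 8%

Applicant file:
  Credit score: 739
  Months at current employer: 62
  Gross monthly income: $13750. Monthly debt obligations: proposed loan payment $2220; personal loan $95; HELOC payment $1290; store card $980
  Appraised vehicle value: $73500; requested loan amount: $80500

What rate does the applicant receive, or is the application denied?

Credit score 739 ≥ 651 (meets minimum)
Employment 62 ≥ 18 months
Total monthly debts = (2,220 + 95 + 1,290 + 980) = 4,585. DTI = 4,585/13,750 = 33.3% ≤ 36%
LTV = 80,500/73,500 = 109.5% ≤ 115%
All requirements met. Score 739 falls in the 714–746 tier → 6.5%.

Approved at 6.5%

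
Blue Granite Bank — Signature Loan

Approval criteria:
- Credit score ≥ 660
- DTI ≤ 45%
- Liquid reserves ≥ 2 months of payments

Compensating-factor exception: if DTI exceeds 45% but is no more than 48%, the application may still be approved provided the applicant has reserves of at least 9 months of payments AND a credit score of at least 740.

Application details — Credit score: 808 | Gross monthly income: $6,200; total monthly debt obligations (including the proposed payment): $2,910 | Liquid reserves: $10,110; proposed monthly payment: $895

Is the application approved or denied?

Credit score 808 ≥ 660 (meets base)
DTI = 2,910/6,200 = 46.9% > 45% — standard DTI limit exceeded.
Reserves = 10,110/895 = 11.3 months ≥ 2
DTI 46.9% is within the 45%–48% exception band; checking compensating factors.
Override check — reserves: 11.3 mo (ok); score: 808 (ok).
Both compensating conditions met → exception applies.

Approved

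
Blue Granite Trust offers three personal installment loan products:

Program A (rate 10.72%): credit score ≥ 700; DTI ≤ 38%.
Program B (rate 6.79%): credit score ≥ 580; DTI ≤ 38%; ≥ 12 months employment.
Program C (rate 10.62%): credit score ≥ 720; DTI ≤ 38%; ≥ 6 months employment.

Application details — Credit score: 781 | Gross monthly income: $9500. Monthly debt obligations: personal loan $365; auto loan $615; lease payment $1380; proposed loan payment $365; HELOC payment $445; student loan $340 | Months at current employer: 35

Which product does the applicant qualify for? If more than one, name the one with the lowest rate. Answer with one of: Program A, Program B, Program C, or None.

Program B

Total debts = (365 + 615 + 1,380 + 365 + 445 + 340) = 3,510; DTI = 3,510/9,500 = 36.9%.
Program A: score 781 ≥ 700; DTI 36.9% ≤ 38% → qualifies.
Program B: score 781 ≥ 580; DTI 36.9% ≤ 38%; employment 35 ≥ 12 mo → qualifies.
Program C: score 781 ≥ 720; DTI 36.9% ≤ 38%; employment 35 ≥ 6 mo → qualifies.
Qualifying: Program A, Program B, Program C. Lowest rate is 6.79% → Program B.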